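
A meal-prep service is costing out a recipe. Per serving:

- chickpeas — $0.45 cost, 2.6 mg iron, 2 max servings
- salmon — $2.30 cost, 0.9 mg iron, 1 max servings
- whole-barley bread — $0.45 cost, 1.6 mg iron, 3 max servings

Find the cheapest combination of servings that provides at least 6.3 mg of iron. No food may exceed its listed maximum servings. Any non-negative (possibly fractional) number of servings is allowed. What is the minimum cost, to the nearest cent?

$1.21

Cost per mg of iron: chickpeas $0.1731, whole-barley bread $0.2812, salmon $2.5556.
Take 2 servings of chickpeas: +5.2 mg iron for $0.90 (total $0.90, still need 1.1 mg).
Take 0.6875 servings of whole-barley bread: +1.1 mg iron for $0.31 (total $1.21, still need 0.0 mg).
Greedy by cheapest-per-mg is optimal for a single linear constraint, so the minimum cost is $1.21.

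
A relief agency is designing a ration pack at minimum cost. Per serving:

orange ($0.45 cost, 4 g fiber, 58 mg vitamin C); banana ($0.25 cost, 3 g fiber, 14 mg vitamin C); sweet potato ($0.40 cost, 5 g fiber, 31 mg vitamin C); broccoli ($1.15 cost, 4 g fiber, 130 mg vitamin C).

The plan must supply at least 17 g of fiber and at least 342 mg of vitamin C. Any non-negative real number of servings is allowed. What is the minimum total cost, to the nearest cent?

The cheapest plan sits at a corner of the feasible region — with two constraints it uses at most two foods.
orange only: max(17/4, 342/58) = 5.897 servings → $2.65.
banana only: max(17/3, 342/14) = 24.43 servings → $6.11.
sweet potato only: max(17/5, 342/31) = 11.03 servings → $4.41.
broccoli only: max(17/4, 342/130) = 4.25 servings → $4.89.
orange + banana: the both-tight solution has a negative serving — not a feasible corner.
orange + sweet potato: intersection lies outside the first quadrant.
orange + broccoli with both tight: 2.924 servings and 1.326 servings → $2.84.
banana + sweet potato: intersection lies outside the first quadrant.
banana + broccoli with both tight: 2.521 servings and 2.359 servings → $3.34.
sweet potato + broccoli with both tight: 1.601 servings and 2.249 servings → $3.23.
So the least-cost plan costs $2.65.

$2.65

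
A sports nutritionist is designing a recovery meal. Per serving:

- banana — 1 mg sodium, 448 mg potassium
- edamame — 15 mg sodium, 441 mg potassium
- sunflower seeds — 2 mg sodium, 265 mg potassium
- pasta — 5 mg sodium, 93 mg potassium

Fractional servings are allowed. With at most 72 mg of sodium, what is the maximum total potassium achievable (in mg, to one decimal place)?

Potassium per mg sodium: banana 448, sunflower seeds 132.5, edamame 29.4, pasta 18.6.
With no serving limits, spend the whole sodium allowance on banana: 72 mg / 1 mg × 448 mg = 32256.0 mg.

32256.0 mg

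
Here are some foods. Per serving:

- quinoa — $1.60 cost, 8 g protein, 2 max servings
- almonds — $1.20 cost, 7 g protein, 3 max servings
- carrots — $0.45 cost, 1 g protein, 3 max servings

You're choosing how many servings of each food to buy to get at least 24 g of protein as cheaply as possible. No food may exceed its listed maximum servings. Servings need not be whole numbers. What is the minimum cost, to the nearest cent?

Cost per g of protein: almonds $0.1714, quinoa $0.2000, carrots $0.4500.
Take 3 servings of almonds: +21.0 g protein for $3.60 (total $3.60, still need 3.0 g).
Take 0.375 servings of quinoa: +3.0 g protein for $0.60 (total $4.20, still need 0.0 g).
Filling from the cheapest source first is optimal under one linear minimum: $4.20.

$4.20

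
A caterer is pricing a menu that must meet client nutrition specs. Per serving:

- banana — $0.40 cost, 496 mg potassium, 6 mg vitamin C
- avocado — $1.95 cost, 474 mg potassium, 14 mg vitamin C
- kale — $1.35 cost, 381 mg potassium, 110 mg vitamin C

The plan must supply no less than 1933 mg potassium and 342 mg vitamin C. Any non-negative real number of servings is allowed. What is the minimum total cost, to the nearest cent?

Minimising a linear cost over {potassium ≥ 1933, vitamin C ≥ 342, servings ≥ 0} — the optimum is at a vertex, using one or two foods.
banana only: max(1933/496, 342/6) = 57 servings → $22.80.
avocado only: max(1933/474, 342/14) = 24.43 servings → $47.64.
kale only: max(1933/381, 342/110) = 5.073 servings → $6.85.
banana + avocado: intersection lies outside the first quadrant.
banana + kale with both tight: 1.575 servings and 3.023 servings → $4.71.
avocado + kale with both tight: 1.759 servings and 2.885 servings → $7.32.
Cheapest feasible corner: $4.71.

$4.71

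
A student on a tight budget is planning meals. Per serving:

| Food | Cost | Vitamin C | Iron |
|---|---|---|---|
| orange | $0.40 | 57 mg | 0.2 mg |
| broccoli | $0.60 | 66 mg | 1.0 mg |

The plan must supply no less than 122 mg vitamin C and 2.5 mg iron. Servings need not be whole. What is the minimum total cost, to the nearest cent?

Compare the cost at each extreme point of the feasible region.
orange only: max(122/57, 2.5/0.2) = 12.5 servings → $5.00.
broccoli only: max(122/66, 2.5/1.0) = 2.5 servings → $1.50.
orange + broccoli: intersection lies outside the first quadrant.
So the least-cost plan costs $1.50.

$1.50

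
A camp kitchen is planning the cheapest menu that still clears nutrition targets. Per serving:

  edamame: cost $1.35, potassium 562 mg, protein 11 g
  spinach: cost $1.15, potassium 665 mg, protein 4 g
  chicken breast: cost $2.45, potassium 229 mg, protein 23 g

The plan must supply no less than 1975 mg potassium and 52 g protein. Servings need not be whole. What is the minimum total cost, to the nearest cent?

$6.11

With two linear requirements the optimum uses one or two foods; enumerate the corners.
edamame only: max(1975/562, 52/11) = 4.727 servings → $6.38.
spinach only: max(1975/665, 52/4) = 13 servings → $14.95.
chicken breast only: max(1975/229, 52/23) = 8.624 servings → $21.13.
edamame + spinach with both targets exact would need a negative amount; discard.
edamame + chicken breast with both tight: 3.221 servings and 0.7206 servings → $6.11.
spinach + chicken breast with both tight: 2.331 servings and 1.855 servings → $7.23.
So the least-cost plan costs $6.11.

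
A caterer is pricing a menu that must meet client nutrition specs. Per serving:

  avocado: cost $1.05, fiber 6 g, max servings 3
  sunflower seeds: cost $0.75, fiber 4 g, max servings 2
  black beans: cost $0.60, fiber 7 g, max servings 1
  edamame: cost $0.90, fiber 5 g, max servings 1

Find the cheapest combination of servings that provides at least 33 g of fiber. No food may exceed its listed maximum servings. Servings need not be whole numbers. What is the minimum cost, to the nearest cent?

Cost per g of fiber: black beans $0.0857, avocado $0.1750, edamame $0.1800, sunflower seeds $0.1875.
Take 1 serving of black beans: +7.0 g fiber for $0.60 (total $0.60, still need 26.0 g).
Take 3 servings of avocado: +18.0 g fiber for $3.15 (total $3.75, still need 8.0 g).
Take 1 serving of edamame: +5.0 g fiber for $0.90 (total $4.65, still need 3.0 g).
Take 0.75 servings of sunflower seeds: +3.0 g fiber for $0.56 (total $5.21, still need 0.0 g).
Filling from the cheapest source first is optimal under one linear minimum: $5.21.

$5.21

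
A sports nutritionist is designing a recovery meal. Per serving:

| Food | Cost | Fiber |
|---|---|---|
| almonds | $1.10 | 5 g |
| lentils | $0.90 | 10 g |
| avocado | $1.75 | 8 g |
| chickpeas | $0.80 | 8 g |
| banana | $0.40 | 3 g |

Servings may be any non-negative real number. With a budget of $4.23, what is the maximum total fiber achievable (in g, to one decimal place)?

47.0 g

Fiber per dollar: lentils 11.11, chickpeas 10, banana 7.5, avocado 4.571, almonds 4.545.
With no serving limits, spend the whole cost allowance on lentils: $4.23 / $0.90 × 10 g = 47.0 g.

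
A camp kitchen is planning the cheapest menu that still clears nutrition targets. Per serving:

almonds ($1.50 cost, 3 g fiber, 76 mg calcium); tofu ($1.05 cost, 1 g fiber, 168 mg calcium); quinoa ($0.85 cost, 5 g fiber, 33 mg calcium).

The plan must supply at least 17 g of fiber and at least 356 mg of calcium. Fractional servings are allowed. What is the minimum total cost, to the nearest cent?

$4.22

Two binding constraints pin down two serving amounts, so the optimal mix uses at most two foods. The candidates are each food alone (scaled to the tighter of fiber/calcium) and each pair with both constraints tight.
almonds only: max(17/3, 356/76) = 5.667 servings → $8.50.
tofu only: max(17/1, 356/168) = 17 servings → $17.85.
quinoa only: max(17/5, 356/33) = 10.79 servings → $9.17.
almonds + tofu with both targets exact would need a negative amount; discard.
almonds + quinoa with both tight: 4.338 servings and 0.7972 servings → $7.18.
tofu + quinoa with both tight: 1.511 servings and 3.098 servings → $4.22.
So the least-cost plan costs $4.22.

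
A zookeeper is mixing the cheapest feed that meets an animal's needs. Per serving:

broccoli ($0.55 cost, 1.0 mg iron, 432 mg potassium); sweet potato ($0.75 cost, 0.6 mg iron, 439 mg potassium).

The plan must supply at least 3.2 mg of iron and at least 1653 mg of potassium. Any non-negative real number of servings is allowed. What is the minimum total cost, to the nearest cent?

$2.10

broccoli only: max(3.2/1.0, 1653/432) = 3.826 servings → $2.10.
sweet potato only: max(3.2/0.6, 1653/439) = 5.333 servings → $4.00.
broccoli + sweet potato with both tight: 2.297 servings and 1.505 servings → $2.39.
So the least-cost plan costs $2.10.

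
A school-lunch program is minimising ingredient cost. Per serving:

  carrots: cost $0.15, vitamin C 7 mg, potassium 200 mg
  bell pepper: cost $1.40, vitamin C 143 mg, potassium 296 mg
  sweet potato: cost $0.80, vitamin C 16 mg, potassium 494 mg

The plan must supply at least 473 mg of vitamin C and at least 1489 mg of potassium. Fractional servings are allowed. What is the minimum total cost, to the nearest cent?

$4.85

A basic optimal solution has at most two foods positive. Try each food alone and each pair with both targets met exactly.
carrots only: max(473/7, 1489/200) = 67.57 servings → $10.14.
bell pepper only: max(473/143, 1489/296) = 5.03 servings → $7.04.
sweet potato only: max(473/16, 1489/494) = 29.56 servings → $23.65.
carrots + bell pepper with both tight: 2.749 servings and 3.173 servings → $4.85.
carrots + sweet potato: the both-tight solution has a negative serving — not a feasible corner.
bell pepper + sweet potato with both tight: 3.184 servings and 1.106 servings → $5.34.
The minimum over all feasible corners is $4.85.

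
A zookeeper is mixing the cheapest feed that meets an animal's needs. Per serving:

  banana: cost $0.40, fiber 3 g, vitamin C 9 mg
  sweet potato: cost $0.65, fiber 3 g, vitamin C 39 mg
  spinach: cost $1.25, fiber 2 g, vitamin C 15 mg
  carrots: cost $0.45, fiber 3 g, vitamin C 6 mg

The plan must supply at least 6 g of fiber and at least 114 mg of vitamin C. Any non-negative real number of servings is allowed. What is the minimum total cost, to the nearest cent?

$1.90

The cheapest plan sits at a corner of the feasible region — with two constraints it uses at most two foods.
banana only: max(6/3, 114/9) = 12.67 servings → $5.07.
sweet potato only: max(6/3, 114/39) = 2.923 servings → $1.90.
spinach only: max(6/2, 114/15) = 7.6 servings → $9.50.
carrots only: max(6/3, 114/6) = 19 servings → $8.55.
banana + sweet potato: intersection lies outside the first quadrant.
banana + spinach: the both-tight solution has a negative serving — not a feasible corner.
banana + carrots with both targets exact would need a negative amount; discard.
sweet potato + spinach with both targets exact would need a negative amount; discard.
sweet potato + carrots with both targets exact would need a negative amount; discard.
spinach + carrots: intersection lies outside the first quadrant.
Cheapest feasible corner: $1.90.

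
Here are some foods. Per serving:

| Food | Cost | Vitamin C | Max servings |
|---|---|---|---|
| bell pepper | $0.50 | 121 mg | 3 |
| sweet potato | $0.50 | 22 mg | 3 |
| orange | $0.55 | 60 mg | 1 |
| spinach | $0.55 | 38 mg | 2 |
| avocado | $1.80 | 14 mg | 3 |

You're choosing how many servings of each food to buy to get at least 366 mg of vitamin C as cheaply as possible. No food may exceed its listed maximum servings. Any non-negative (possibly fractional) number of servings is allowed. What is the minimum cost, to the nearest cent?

Cost per mg of vitamin C: bell pepper $0.0041, orange $0.0092, spinach $0.0145, sweet potato $0.0227, avocado $0.1286.
Take 3 servings of bell pepper: +363.0 mg vitamin C for $1.50 (total $1.50, still need 3.0 mg).
Take 0.05 servings of orange: +3.0 mg vitamin C for $0.03 (total $1.53, still need 0.0 mg).
Greedy by cheapest-per-mg is optimal for a single linear constraint, so the minimum cost is $1.53.

$1.53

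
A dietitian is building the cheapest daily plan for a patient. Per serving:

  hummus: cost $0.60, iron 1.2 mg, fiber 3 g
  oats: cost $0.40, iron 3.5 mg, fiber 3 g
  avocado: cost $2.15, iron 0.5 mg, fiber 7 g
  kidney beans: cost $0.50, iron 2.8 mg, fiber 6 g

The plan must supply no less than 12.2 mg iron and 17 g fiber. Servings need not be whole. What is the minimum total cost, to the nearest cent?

The cheapest plan sits at a corner of the feasible region — with two constraints it uses at most two foods.
hummus only: max(12.2/1.2, 17/3) = 10.17 servings → $6.10.
oats only: max(12.2/3.5, 17/3) = 5.667 servings → $2.27.
avocado only: max(12.2/0.5, 17/7) = 24.4 servings → $52.46.
kidney beans only: max(12.2/2.8, 17/6) = 4.357 servings → $2.18.
hummus + oats with both tight: 3.319 servings and 2.348 servings → $2.93.
hummus + avocado: intersection lies outside the first quadrant.
hummus + kidney beans: intersection lies outside the first quadrant.
oats + avocado with both tight: 3.343 servings and 0.9957 servings → $3.48.
oats + kidney beans with both tight: 2.032 servings and 1.817 servings → $1.72.
avocado + kidney beans: intersection lies outside the first quadrant.
Cheapest feasible corner: $1.72.

$1.72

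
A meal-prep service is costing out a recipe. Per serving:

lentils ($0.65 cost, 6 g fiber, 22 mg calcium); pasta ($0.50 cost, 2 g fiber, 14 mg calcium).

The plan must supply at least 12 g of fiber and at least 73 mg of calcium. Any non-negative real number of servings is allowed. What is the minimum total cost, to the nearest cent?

$2.16

For a min-cost LP with two ≥-constraints, a basic feasible solution has at most two positive variables.
lentils only: max(12/6, 73/22) = 3.318 servings → $2.16.
pasta only: max(12/2, 73/14) = 6 servings → $3.00.
lentils + pasta with both tight: 0.55 servings and 4.35 servings → $2.53.
The minimum over all feasible corners is $2.16.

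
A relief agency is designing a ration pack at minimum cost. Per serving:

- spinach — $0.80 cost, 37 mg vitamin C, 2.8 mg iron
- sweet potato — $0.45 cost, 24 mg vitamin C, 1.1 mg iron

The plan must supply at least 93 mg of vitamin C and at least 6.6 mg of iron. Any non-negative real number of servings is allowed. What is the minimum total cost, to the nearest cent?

The cheapest plan sits at a corner of the feasible region — with two constraints it uses at most two foods.
spinach only: max(93/37, 6.6/2.8) = 2.514 servings → $2.01.
sweet potato only: max(93/24, 6.6/1.1) = 6 servings → $2.70.
spinach + sweet potato with both tight: 2.117 servings and 0.6113 servings → $1.97.
Cheapest feasible corner: $1.97.

$1.97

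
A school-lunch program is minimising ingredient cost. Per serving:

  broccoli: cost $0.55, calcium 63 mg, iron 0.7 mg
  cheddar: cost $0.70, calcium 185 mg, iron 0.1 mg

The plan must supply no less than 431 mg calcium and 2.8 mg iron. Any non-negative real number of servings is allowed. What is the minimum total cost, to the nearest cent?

The cheapest plan sits at a corner of the feasible region — with two constraints it uses at most two foods.
broccoli only: max(431/63, 2.8/0.7) = 6.841 servings → $3.76.
cheddar only: max(431/185, 2.8/0.1) = 28 servings → $19.60.
broccoli + cheddar with both tight: 3.855 servings and 1.017 servings → $2.83.
So the least-cost plan costs $2.83.

$2.83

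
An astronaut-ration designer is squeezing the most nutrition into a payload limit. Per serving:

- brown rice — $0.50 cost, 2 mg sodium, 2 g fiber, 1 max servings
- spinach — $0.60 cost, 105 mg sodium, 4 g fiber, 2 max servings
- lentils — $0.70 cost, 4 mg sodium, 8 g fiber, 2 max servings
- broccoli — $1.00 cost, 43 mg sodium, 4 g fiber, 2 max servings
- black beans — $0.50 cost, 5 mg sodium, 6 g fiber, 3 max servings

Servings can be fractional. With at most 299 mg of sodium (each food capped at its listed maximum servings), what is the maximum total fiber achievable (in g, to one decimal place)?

51.2 g

Fiber per mg sodium: lentils 2, black beans 1.2, brown rice 1, broccoli 0.09302, spinach 0.0381.
Take 2 servings of lentils: uses 8 mg sodium, +16.0 g fiber (running total 16.0 g).
Take 3 servings of black beans: uses 15 mg sodium, +18.0 g fiber (running total 34.0 g).
Take 1 serving of brown rice: uses 2 mg sodium, +2.0 g fiber (running total 36.0 g).
Take 2 servings of broccoli: uses 86 mg sodium, +8.0 g fiber (running total 44.0 g).
Take 1.79 servings of spinach: uses 188 mg sodium, +7.2 g fiber (running total 51.2 g).
Greedy by best ratio exhausts the sodium allowance optimally: 51.2 g.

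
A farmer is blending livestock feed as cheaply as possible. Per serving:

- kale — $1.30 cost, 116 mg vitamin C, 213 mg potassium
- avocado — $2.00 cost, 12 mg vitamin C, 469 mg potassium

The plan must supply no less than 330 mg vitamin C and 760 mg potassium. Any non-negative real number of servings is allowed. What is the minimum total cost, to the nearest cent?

Check every corner: each single food scaled to meet both minima, and each pair solved so both constraints bind.
kale only: max(330/116, 760/213) = 3.568 servings → $4.64.
avocado only: max(330/12, 760/469) = 27.5 servings → $55.00.
kale + avocado with both tight: 2.809 servings and 0.3447 servings → $4.34.
So the least-cost plan costs $4.34.

$4.34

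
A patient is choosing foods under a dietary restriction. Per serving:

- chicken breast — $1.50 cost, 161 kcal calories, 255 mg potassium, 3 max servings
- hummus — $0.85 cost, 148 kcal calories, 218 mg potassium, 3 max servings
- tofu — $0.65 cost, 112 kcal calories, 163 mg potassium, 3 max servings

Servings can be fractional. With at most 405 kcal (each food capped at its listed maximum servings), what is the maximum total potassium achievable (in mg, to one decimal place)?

641.5 mg

Potassium per kcal: chicken breast 1.584, hummus 1.473, tofu 1.455.
Take 2.516 servings of chicken breast: uses 405 kcal, +641.5 mg potassium (running total 641.5 mg).
Greedy by best ratio exhausts the calories allowance optimally: 641.5 mg.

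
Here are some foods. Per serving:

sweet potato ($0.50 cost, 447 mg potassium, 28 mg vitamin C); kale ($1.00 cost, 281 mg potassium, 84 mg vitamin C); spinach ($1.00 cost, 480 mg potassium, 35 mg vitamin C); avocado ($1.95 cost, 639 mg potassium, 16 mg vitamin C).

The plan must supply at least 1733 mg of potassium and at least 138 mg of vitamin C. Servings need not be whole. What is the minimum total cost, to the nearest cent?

Check every corner: each single food scaled to meet both minima, and each pair solved so both constraints bind.
sweet potato only: max(1733/447, 138/28) = 4.929 servings → $2.46.
kale only: max(1733/281, 138/84) = 6.167 servings → $6.17.
spinach only: max(1733/480, 138/35) = 3.943 servings → $3.94.
avocado only: max(1733/639, 138/16) = 8.625 servings → $16.82.
sweet potato + kale with both tight: 3.598 servings and 0.4435 servings → $2.24.
sweet potato + spinach: intersection lies outside the first quadrant.
sweet potato + avocado with both targets exact would need a negative amount; discard.
kale + spinach with both tight: 0.1832 servings and 3.503 servings → $3.69.
kale + avocado with both tight: 1.229 servings and 2.171 servings → $5.46.
spinach + avocado: intersection lies outside the first quadrant.
So the least-cost plan costs $2.24.

$2.24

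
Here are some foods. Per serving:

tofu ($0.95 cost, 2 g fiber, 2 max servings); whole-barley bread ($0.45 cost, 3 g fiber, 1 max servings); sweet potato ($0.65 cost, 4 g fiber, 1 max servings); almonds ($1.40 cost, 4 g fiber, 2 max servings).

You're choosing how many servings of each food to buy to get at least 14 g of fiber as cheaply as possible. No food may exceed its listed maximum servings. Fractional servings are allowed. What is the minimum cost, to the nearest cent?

Cost per g of fiber: whole-barley bread $0.1500, sweet potato $0.1625, almonds $0.3500, tofu $0.4750.
Take 1 serving of whole-barley bread: +3.0 g fiber for $0.45 (total $0.45, still need 11.0 g).
Take 1 serving of sweet potato: +4.0 g fiber for $0.65 (total $1.10, still need 7.0 g).
Take 1.75 servings of almonds: +7.0 g fiber for $2.45 (total $3.55, still need 0.0 g).
Filling from the cheapest source first is optimal under one linear minimum: $3.55.

$3.55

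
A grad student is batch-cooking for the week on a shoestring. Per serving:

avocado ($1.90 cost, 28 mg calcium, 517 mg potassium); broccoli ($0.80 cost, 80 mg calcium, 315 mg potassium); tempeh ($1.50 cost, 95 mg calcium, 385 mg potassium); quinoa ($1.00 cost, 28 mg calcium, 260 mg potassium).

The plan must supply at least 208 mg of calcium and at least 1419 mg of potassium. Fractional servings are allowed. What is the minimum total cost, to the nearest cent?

At the optimum either one food covers both requirements or two foods hit both targets exactly; no other combination can be cheaper.
avocado only: max(208/28, 1419/517) = 7.429 servings → $14.11.
broccoli only: max(208/80, 1419/315) = 4.505 servings → $3.60.
tempeh only: max(208/95, 1419/385) = 3.686 servings → $5.53.
quinoa only: max(208/28, 1419/260) = 7.429 servings → $7.43.
avocado + broccoli with both tight: 1.475 servings and 2.084 servings → $4.47.
avocado + tempeh with both tight: 1.428 servings and 1.769 servings → $5.37.
avocado + quinoa with both targets exact would need a negative amount; discard.
broccoli + tempeh: the both-tight solution has a negative serving — not a feasible corner.
broccoli + quinoa with both tight: 1.198 servings and 4.007 servings → $4.96.
tempeh + quinoa with both tight: 1.031 servings and 3.931 servings → $5.48.
So the least-cost plan costs $3.60.

$3.60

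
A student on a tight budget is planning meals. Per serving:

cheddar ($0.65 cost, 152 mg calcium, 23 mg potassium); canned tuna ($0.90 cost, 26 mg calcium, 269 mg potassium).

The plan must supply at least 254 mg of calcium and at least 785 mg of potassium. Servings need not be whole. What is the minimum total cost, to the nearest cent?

At the optimum either one food covers both requirements or two foods hit both targets exactly; no other combination can be cheaper.
cheddar only: max(254/152, 785/23) = 34.13 servings → $22.18.
canned tuna only: max(254/26, 785/269) = 9.769 servings → $8.79.
cheddar + canned tuna with both tight: 1.189 servings and 2.817 servings → $3.31.
The minimum over all feasible corners is $3.31.

$3.31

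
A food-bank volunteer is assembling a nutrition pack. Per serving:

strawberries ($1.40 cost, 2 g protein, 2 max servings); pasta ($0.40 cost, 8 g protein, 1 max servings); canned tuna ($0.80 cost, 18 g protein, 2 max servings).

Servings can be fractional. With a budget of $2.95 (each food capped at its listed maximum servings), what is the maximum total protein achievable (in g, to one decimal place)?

Protein per dollar: canned tuna 22.5, pasta 20, strawberries 1.429.
Take 2 servings of canned tuna: spends $1.60, +36.0 g protein (running total 36.0 g).
Take 1 serving of pasta: spends $0.40, +8.0 g protein (running total 44.0 g).
Take 0.6786 servings of strawberries: spends $0.95, +1.4 g protein (running total 45.4 g).
Filling greedily by protein-per-dollar is optimal for one linear limit, giving 45.4 g.

45.4 g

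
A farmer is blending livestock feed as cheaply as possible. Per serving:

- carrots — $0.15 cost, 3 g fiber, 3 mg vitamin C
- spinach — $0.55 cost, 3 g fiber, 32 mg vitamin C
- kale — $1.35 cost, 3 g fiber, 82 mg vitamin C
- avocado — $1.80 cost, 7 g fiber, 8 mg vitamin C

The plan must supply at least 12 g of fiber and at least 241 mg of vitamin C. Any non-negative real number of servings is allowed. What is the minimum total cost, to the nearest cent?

$4.01

Two binding constraints pin down two serving amounts, so the optimal mix uses at most two foods. The candidates are each food alone (scaled to the tighter of fiber/vitamin C) and each pair with both constraints tight.
carrots only: max(12/3, 241/3) = 80.33 servings → $12.05.
spinach only: max(12/3, 241/32) = 7.531 servings → $4.14.
kale only: max(12/3, 241/82) = 4 servings → $5.40.
avocado only: max(12/7, 241/8) = 30.12 servings → $54.23.
carrots + spinach: intersection lies outside the first quadrant.
carrots + kale with both tight: 1.101 servings and 2.899 servings → $4.08.
carrots + avocado with both targets exact would need a negative amount; discard.
spinach + kale with both tight: 1.74 servings and 2.26 servings → $4.01.
spinach + avocado: the both-tight solution has a negative serving — not a feasible corner.
kale + avocado with both tight: 2.893 servings and 0.4745 servings → $4.76.
Cheapest feasible corner: $4.01.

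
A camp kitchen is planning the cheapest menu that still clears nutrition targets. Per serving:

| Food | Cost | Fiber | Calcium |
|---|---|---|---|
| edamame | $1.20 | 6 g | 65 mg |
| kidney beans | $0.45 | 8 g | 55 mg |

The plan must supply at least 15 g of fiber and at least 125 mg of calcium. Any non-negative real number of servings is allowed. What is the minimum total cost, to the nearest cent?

$1.02

A basic optimal solution has at most two foods positive. Try each food alone and each pair with both targets met exactly.
edamame only: max(15/6, 125/65) = 2.5 servings → $3.00.
kidney beans only: max(15/8, 125/55) = 2.273 servings → $1.02.
edamame + kidney beans with both tight: 0.9211 servings and 1.184 servings → $1.64.
The minimum over all feasible corners is $1.02.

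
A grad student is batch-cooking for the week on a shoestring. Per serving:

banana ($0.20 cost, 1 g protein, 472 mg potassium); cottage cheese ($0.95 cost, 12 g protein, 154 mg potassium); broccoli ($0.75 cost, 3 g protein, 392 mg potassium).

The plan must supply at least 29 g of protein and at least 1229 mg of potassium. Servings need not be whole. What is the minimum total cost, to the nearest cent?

$2.52

An LP optimum is at a vertex; with two nutrient constraints at most two foods are used. Check each candidate.
banana only: max(29/1, 1229/472) = 29 servings → $5.80.
cottage cheese only: max(29/12, 1229/154) = 7.981 servings → $7.58.
broccoli only: max(29/3, 1229/392) = 9.667 servings → $7.25.
banana + cottage cheese with both tight: 1.866 servings and 2.261 servings → $2.52.
banana + broccoli with both targets exact would need a negative amount; discard.
cottage cheese + broccoli with both tight: 1.811 servings and 2.424 servings → $3.54.
So the least-cost plan costs $2.52.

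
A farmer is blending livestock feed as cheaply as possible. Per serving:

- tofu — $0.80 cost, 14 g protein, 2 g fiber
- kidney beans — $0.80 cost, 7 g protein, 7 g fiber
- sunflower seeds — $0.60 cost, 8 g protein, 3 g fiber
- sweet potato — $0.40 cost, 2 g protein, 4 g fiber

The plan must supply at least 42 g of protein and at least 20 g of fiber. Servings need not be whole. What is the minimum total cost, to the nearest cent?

A basic optimal solution has at most two foods positive. Try each food alone and each pair with both targets met exactly.
tofu only: max(42/14, 20/2) = 10 servings → $8.00.
kidney beans only: max(42/7, 20/7) = 6 servings → $4.80.
sunflower seeds only: max(42/8, 20/3) = 6.667 servings → $4.00.
sweet potato only: max(42/2, 20/4) = 21 servings → $8.40.
tofu + kidney beans with both tight: 1.833 servings and 2.333 servings → $3.33.
tofu + sunflower seeds: intersection lies outside the first quadrant.
tofu + sweet potato with both tight: 2.462 servings and 3.769 servings → $3.48.
kidney beans + sunflower seeds with both tight: 0.9714 servings and 4.4 servings → $3.42.
kidney beans + sweet potato with both targets exact would need a negative amount; discard.
sunflower seeds + sweet potato with both tight: 4.923 servings and 1.308 servings → $3.48.
The minimum over all feasible corners is $3.33.

$3.33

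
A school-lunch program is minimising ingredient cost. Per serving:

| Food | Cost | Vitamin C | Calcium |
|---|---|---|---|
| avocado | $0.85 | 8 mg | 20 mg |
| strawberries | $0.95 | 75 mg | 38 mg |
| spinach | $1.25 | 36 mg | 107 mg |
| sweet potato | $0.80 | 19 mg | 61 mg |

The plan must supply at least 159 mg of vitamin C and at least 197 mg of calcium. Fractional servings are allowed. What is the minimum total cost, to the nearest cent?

$3.06

An LP optimum is at a vertex; with two nutrient constraints at most two foods are used. Check each candidate.
avocado only: max(159/8, 197/20) = 19.88 servings → $16.89.
strawberries only: max(159/75, 197/38) = 5.184 servings → $4.92.
spinach only: max(159/36, 197/107) = 4.417 servings → $5.52.
sweet potato only: max(159/19, 197/61) = 8.368 servings → $6.69.
avocado + strawberries with both tight: 7.302 servings and 1.341 servings → $7.48.
avocado + spinach: intersection lies outside the first quadrant.
avocado + sweet potato: the both-tight solution has a negative serving — not a feasible corner.
strawberries + spinach with both tight: 1.49 servings and 1.312 servings → $3.06.
strawberries + sweet potato with both tight: 1.546 servings and 2.267 servings → $3.28.
spinach + sweet potato: the both-tight solution has a negative serving — not a feasible corner.
So the least-cost plan costs $3.06.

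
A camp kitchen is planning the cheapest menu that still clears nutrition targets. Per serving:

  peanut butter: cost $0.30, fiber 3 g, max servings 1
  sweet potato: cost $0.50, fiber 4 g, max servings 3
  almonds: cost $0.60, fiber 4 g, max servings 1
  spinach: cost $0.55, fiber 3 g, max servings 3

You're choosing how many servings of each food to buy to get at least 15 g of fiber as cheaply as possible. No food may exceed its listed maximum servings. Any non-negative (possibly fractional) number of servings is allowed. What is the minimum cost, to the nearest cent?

$1.80

Cost per g of fiber: peanut butter $0.1000, sweet potato $0.1250, almonds $0.1500, spinach $0.1833.
Take 1 serving of peanut butter: +3.0 g fiber for $0.30 (total $0.30, still need 12.0 g).
Take 3 servings of sweet potato: +12.0 g fiber for $1.50 (total $1.80, still need 0.0 g).
Greedy by cheapest-per-g is optimal for a single linear constraint, so the minimum cost is $1.80.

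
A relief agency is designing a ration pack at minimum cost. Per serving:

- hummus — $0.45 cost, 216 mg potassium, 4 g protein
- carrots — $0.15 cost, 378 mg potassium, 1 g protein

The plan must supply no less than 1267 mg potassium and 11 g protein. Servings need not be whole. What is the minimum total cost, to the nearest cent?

$1.32

For a min-cost LP with two ≥-constraints, a basic feasible solution has at most two positive variables.
hummus only: max(1267/216, 11/4) = 5.866 servings → $2.64.
carrots only: max(1267/378, 11/1) = 11 servings → $1.65.
hummus + carrots with both tight: 2.231 servings and 2.077 servings → $1.32.
The minimum over all feasible corners is $1.32.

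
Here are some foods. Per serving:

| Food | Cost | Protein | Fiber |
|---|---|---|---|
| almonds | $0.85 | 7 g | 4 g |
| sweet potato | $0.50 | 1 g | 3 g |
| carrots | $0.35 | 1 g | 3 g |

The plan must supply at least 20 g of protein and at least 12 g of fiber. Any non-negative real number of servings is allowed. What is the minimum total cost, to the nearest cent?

$2.48

At the optimum either one food covers both requirements or two foods hit both targets exactly; no other combination can be cheaper.
almonds only: max(20/7, 12/4) = 3 servings → $2.55.
sweet potato only: max(20/1, 12/3) = 20 servings → $10.00.
carrots only: max(20/1, 12/3) = 20 servings → $7.00.
almonds + sweet potato with both tight: 2.824 servings and 0.2353 servings → $2.52.
almonds + carrots with both tight: 2.824 servings and 0.2353 servings → $2.48.
sweet potato + carrots (both tight): parallel constraints — no distinct corner.
Cheapest feasible corner: $2.48.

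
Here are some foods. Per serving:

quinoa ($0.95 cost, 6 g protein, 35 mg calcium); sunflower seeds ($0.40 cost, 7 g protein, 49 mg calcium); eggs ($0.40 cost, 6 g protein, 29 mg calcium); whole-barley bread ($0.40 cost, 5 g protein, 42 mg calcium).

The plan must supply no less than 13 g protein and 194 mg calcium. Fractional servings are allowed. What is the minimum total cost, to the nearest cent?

$1.58

An LP optimum is at a vertex; with two nutrient constraints at most two foods are used. Check each candidate.
quinoa only: max(13/6, 194/35) = 5.543 servings → $5.27.
sunflower seeds only: max(13/7, 194/49) = 3.959 servings → $1.58.
eggs only: max(13/6, 194/29) = 6.69 servings → $2.68.
whole-barley bread only: max(13/5, 194/42) = 4.619 servings → $1.85.
quinoa + sunflower seeds: the both-tight solution has a negative serving — not a feasible corner.
quinoa + eggs: intersection lies outside the first quadrant.
quinoa + whole-barley bread: the both-tight solution has a negative serving — not a feasible corner.
sunflower seeds + eggs: the both-tight solution has a negative serving — not a feasible corner.
sunflower seeds + whole-barley bread: intersection lies outside the first quadrant.
eggs + whole-barley bread: intersection lies outside the first quadrant.
Cheapest feasible corner: $1.58.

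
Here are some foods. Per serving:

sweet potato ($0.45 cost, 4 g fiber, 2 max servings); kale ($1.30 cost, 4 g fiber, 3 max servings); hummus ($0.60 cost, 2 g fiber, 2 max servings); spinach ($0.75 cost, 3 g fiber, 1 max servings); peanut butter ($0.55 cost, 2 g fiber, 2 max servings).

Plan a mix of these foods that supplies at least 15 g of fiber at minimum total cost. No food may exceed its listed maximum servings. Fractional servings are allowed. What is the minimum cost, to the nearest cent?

Cost per g of fiber: sweet potato $0.1125, spinach $0.2500, peanut butter $0.2750, hummus $0.3000, kale $0.3250.
Take 2 servings of sweet potato: +8.0 g fiber for $0.90 (total $0.90, still need 7.0 g).
Take 1 serving of spinach: +3.0 g fiber for $0.75 (total $1.65, still need 4.0 g).
Take 2 servings of peanut butter: +4.0 g fiber for $1.10 (total $2.75, still need 0.0 g).
Filling from the cheapest source first is optimal under one linear minimum: $2.75.

$2.75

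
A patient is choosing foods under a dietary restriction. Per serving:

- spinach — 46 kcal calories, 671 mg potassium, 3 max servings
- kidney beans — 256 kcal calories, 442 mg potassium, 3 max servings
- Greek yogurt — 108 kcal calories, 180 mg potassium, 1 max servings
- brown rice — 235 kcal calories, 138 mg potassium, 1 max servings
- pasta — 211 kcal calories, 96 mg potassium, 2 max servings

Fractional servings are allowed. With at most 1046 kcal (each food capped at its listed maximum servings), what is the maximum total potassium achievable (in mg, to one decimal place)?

3537.8 mg

Potassium per kcal: spinach 14.59, kidney beans 1.727, Greek yogurt 1.667, brown rice 0.5872, pasta 0.455.
Take 3 servings of spinach: uses 138 kcal, +2013.0 mg potassium (running total 2013.0 mg).
Take 3 servings of kidney beans: uses 768 kcal, +1326.0 mg potassium (running total 3339.0 mg).
Take 1 serving of Greek yogurt: uses 108 kcal, +180.0 mg potassium (running total 3519.0 mg).
Take 0.1362 servings of brown rice: uses 32 kcal, +18.8 mg potassium (running total 3537.8 mg).
Filling greedily by potassium-per-kcal is optimal for one linear limit, giving 3537.8 mg.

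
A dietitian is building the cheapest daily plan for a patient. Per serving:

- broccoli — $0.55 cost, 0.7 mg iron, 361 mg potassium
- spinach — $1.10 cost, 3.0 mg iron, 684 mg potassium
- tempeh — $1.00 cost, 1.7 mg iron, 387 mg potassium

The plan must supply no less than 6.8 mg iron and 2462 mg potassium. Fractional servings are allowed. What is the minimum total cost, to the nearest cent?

$3.82

The cheapest plan sits at a corner of the feasible region — with two constraints it uses at most two foods.
broccoli only: max(6.8/0.7, 2462/361) = 9.714 servings → $5.34.
spinach only: max(6.8/3.0, 2462/684) = 3.599 servings → $3.96.
tempeh only: max(6.8/1.7, 2462/387) = 6.362 servings → $6.36.
broccoli + spinach with both tight: 4.526 servings and 1.211 servings → $3.82.
broccoli + tempeh with both tight: 4.533 servings and 2.134 servings → $4.63.
spinach + tempeh: intersection lies outside the first quadrant.
The minimum over all feasible corners is $3.82.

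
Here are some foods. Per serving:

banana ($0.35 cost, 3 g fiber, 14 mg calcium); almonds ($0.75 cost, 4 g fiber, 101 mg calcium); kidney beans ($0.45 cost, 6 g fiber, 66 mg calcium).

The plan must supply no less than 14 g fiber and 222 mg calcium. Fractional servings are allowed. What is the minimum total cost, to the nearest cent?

This is a tiny linear program; its minimum lies at a vertex of the feasible set. List the vertices and price them.
banana only: max(14/3, 222/14) = 15.86 servings → $5.55.
almonds only: max(14/4, 222/101) = 3.5 servings → $2.62.
kidney beans only: max(14/6, 222/66) = 3.364 servings → $1.51.
banana + almonds with both tight: 2.13 servings and 1.903 servings → $2.17.
banana + kidney beans: intersection lies outside the first quadrant.
almonds + kidney beans with both tight: 1.193 servings and 1.538 servings → $1.59.
So the least-cost plan costs $1.51.

$1.51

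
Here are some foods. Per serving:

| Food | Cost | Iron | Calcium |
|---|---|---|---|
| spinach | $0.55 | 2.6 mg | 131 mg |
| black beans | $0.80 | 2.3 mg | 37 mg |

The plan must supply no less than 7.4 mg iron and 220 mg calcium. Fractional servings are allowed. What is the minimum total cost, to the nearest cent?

$1.57

With two linear requirements the optimum uses one or two foods; enumerate the corners.
spinach only: max(7.4/2.6, 220/131) = 2.846 servings → $1.57.
black beans only: max(7.4/2.3, 220/37) = 5.946 servings → $4.76.
spinach + black beans with both tight: 1.132 servings and 1.938 servings → $2.17.
Cheapest feasible corner: $1.57.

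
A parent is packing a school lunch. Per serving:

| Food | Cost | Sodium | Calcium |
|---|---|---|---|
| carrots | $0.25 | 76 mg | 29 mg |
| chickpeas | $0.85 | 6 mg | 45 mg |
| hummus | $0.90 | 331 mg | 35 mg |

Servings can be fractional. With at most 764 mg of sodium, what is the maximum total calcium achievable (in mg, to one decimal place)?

Calcium per mg sodium: chickpeas 7.5, carrots 0.3816, hummus 0.1057.
With no serving limits, spend the whole sodium allowance on chickpeas: 764 mg / 6 mg × 45 mg = 5730.0 mg.

5730.0 mg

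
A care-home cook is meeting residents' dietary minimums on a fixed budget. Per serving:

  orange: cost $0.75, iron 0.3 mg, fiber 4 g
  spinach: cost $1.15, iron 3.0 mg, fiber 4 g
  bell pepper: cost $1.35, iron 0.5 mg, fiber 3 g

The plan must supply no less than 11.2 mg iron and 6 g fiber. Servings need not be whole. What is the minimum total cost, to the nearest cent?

Check every corner: each single food scaled to meet both minima, and each pair solved so both constraints bind.
orange only: max(11.2/0.3, 6/4) = 37.33 servings → $28.00.
spinach only: max(11.2/3.0, 6/4) = 3.733 servings → $4.29.
bell pepper only: max(11.2/0.5, 6/3) = 22.4 servings → $30.24.
orange + spinach with both targets exact would need a negative amount; discard.
orange + bell pepper: intersection lies outside the first quadrant.
spinach + bell pepper: intersection lies outside the first quadrant.
The minimum over all feasible corners is $4.29.

$4.29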